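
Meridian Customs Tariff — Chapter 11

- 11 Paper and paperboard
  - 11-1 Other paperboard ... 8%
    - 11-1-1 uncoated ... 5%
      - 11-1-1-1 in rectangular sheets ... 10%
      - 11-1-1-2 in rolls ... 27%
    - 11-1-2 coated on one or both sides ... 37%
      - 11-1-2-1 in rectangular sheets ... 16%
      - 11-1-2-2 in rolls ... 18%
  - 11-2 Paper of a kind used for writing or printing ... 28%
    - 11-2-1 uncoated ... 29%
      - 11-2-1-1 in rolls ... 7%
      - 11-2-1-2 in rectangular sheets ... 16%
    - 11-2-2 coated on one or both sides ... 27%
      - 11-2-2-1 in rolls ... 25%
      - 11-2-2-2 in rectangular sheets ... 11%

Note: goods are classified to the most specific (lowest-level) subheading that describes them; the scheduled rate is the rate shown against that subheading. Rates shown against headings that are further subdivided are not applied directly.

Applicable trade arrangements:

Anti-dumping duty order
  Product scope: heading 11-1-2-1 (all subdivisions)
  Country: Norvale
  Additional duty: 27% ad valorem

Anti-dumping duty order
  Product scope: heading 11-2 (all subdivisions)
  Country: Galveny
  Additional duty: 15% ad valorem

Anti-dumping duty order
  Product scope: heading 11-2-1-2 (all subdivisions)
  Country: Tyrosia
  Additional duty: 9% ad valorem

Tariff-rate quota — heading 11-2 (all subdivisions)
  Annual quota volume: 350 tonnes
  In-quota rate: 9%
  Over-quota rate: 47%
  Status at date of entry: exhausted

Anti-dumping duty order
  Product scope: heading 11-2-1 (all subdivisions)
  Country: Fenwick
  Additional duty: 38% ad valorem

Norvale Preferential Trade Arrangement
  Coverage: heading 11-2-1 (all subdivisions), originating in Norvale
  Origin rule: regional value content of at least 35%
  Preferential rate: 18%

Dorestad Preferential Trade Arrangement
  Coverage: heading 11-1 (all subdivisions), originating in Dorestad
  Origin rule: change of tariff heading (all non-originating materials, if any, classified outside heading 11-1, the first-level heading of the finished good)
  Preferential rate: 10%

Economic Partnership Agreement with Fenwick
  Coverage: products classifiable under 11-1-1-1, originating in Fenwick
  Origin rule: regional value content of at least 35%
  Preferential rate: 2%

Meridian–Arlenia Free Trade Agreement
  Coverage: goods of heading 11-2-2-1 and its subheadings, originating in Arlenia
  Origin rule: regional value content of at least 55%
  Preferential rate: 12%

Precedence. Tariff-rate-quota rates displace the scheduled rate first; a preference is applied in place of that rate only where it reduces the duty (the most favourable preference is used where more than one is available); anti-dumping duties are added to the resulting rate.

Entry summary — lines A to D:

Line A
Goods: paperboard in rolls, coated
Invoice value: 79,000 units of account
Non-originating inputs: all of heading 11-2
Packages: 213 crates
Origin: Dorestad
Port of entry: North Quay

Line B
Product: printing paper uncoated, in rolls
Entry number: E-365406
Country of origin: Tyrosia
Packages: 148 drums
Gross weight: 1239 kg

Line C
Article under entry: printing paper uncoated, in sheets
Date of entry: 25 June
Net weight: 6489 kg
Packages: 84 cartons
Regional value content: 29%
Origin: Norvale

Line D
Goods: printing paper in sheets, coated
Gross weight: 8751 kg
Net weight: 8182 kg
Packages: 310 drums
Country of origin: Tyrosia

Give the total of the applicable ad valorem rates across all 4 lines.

151%

Line A: paperboard → 11-1; coated → 11-1-2; in rolls → 11-1-2-2. Scheduled 18%. Dorestad agreement on 11-1: CTH met → 10% available; preferential 10%. → 10%.
Line B: printing paper → 11-2; uncoated → 11-2-1; in rolls → 11-2-1-1. Scheduled 7%. quota on 11-2 exhausted → over-quota 47%. → 47%.
Line C: printing paper → 11-2; uncoated → 11-2-1; in sheets → 11-2-1-2. Scheduled 16%. quota on 11-2 exhausted → over-quota 47%; Norvale agreement on 11-2-1: RVC < 35%. → 47%.
Line D: printing paper → 11-2; coated → 11-2-2; in sheets → 11-2-2-2. Scheduled 11%. quota on 11-2 exhausted → over-quota 47%. → 47%.
Sum: 10% + 47% + 47% + 47% = 151%.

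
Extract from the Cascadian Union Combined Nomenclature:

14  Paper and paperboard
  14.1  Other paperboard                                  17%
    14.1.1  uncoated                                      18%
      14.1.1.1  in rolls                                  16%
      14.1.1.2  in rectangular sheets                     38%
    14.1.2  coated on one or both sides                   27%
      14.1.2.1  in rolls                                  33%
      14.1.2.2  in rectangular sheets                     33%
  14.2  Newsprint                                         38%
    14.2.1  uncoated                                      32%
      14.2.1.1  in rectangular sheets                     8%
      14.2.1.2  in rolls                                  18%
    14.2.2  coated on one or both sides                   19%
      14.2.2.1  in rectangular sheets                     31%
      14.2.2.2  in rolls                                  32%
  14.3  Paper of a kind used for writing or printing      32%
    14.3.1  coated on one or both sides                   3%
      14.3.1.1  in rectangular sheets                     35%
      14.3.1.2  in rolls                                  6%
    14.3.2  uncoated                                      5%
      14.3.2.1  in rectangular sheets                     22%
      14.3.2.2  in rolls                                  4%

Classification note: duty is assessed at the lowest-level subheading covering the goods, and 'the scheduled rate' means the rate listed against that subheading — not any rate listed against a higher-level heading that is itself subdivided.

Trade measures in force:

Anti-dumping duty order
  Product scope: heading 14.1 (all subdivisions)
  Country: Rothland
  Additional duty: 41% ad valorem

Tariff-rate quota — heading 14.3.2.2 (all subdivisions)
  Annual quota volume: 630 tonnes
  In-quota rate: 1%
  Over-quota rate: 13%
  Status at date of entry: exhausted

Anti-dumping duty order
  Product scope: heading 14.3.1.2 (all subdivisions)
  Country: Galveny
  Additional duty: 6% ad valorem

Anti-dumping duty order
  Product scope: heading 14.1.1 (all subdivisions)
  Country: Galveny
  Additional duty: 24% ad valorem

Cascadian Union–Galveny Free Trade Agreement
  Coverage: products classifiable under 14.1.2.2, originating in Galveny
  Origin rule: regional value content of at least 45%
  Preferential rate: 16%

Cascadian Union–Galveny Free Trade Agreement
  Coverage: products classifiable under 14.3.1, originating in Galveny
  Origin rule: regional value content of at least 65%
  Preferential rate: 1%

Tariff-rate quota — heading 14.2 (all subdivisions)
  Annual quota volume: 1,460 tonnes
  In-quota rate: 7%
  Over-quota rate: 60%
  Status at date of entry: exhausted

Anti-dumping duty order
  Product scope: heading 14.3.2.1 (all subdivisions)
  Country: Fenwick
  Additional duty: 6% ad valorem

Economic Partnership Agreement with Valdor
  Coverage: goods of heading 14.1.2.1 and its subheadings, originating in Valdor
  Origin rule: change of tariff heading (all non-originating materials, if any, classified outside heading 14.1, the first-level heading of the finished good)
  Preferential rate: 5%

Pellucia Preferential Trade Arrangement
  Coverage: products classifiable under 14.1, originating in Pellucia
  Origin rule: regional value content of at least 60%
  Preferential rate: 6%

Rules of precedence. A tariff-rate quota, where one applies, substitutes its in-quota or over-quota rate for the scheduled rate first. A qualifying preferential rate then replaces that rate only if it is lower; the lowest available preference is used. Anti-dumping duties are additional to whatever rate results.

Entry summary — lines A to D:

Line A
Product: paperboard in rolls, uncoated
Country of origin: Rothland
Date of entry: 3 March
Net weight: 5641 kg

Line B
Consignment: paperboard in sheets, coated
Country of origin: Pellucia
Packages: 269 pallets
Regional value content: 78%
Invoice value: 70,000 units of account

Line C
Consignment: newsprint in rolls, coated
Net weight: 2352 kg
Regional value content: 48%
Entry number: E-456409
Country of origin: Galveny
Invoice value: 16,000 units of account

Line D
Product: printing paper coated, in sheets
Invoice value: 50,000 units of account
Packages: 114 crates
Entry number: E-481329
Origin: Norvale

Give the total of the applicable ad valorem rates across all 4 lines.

Line A: paperboard → 14.1; uncoated → 14.1.1; in rolls → 14.1.1.1. Scheduled 16%. anti-dumping (Rothland, 14.1): +41%; total 16% + 41% = 57%. → 57%.
Line B: paperboard → 14.1; coated → 14.1.2; in sheets → 14.1.2.2. Scheduled 33%. Pellucia agreement on 14.1: RVC ≥ 60% → 6% available; preferential 6%. → 6%.
Line C: newsprint → 14.2; coated → 14.2.2; in rolls → 14.2.2.2. Scheduled 32%. quota on 14.2 exhausted → over-quota 60%; Galveny agreement on 14.1.2.2: 14.2.2.2 not covered; Galveny agreement on 14.3.1: 14.2.2.2 not covered. → 60%.
Line D: printing paper → 14.3; coated → 14.3.1; in sheets → 14.3.1.1. Scheduled 35%. No special measure applies. → 35%.
Sum: 57% + 6% + 60% + 35% = 158%.

158%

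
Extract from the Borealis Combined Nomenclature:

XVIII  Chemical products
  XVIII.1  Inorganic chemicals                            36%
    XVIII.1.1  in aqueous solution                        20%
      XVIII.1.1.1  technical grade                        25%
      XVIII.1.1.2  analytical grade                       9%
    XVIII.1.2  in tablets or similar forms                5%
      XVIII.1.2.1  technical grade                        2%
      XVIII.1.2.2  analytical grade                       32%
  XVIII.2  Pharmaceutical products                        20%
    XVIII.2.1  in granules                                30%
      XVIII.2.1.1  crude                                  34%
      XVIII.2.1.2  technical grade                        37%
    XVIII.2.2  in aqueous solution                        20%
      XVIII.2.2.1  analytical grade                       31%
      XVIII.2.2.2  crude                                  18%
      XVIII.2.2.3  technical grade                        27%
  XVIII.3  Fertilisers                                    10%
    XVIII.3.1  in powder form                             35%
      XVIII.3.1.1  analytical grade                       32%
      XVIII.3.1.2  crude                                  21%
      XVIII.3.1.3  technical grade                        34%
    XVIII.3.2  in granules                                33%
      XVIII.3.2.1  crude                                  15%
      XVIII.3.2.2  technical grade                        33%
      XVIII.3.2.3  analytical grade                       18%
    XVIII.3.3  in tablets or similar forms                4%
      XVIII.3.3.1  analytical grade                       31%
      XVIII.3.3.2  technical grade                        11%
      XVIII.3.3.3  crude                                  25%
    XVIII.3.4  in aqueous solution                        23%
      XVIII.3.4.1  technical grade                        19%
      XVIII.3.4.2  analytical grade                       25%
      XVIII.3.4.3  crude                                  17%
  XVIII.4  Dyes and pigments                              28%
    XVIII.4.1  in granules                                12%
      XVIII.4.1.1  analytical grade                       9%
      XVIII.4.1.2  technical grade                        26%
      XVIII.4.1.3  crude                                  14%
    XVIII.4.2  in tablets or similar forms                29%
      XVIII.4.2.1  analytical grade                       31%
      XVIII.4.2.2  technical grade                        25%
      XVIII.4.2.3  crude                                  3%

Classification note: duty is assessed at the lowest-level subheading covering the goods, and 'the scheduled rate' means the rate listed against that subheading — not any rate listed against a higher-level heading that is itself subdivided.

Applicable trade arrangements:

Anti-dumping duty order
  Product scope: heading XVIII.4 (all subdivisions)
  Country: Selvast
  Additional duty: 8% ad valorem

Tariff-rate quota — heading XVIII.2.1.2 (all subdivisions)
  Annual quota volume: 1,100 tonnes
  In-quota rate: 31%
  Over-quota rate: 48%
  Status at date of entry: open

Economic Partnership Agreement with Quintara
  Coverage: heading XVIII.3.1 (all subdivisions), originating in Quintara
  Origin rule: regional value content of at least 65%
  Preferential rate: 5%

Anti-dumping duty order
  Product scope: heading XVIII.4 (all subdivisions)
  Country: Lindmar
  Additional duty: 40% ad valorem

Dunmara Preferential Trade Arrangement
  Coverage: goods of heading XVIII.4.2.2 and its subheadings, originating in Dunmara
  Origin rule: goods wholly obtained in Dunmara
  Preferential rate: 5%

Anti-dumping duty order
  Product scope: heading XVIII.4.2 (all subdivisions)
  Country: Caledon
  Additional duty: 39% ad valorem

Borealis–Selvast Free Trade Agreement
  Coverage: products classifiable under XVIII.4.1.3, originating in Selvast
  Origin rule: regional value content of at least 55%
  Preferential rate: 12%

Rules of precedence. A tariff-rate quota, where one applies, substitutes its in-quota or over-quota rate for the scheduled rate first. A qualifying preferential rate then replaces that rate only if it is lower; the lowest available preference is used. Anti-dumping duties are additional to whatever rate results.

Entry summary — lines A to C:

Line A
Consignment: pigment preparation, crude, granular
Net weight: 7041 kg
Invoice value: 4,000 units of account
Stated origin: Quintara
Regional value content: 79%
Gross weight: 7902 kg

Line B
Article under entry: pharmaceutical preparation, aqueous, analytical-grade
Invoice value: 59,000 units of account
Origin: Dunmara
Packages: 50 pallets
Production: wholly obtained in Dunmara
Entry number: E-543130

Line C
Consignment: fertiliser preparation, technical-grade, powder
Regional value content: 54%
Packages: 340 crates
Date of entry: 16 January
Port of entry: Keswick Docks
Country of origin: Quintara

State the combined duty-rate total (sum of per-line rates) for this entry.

79%

Line A: pigment → XVIII.4; granular → XVIII.4.1; crude → XVIII.4.1.3. Scheduled 14%. Quintara agreement on XVIII.3.1: XVIII.4.1.3 not covered. → 14%.
Line B: pharmaceutical → XVIII.2; aqueous → XVIII.2.2; analytical-grade → XVIII.2.2.1. Scheduled 31%. Dunmara agreement on XVIII.4.2.2: XVIII.2.2.1 not covered. → 31%.
Line C: fertiliser → XVIII.3; powder → XVIII.3.1; technical-grade → XVIII.3.1.3. Scheduled 34%. Quintara agreement on XVIII.3.1: RVC < 65%. → 34%.
Sum: 14% + 31% + 34% = 79%.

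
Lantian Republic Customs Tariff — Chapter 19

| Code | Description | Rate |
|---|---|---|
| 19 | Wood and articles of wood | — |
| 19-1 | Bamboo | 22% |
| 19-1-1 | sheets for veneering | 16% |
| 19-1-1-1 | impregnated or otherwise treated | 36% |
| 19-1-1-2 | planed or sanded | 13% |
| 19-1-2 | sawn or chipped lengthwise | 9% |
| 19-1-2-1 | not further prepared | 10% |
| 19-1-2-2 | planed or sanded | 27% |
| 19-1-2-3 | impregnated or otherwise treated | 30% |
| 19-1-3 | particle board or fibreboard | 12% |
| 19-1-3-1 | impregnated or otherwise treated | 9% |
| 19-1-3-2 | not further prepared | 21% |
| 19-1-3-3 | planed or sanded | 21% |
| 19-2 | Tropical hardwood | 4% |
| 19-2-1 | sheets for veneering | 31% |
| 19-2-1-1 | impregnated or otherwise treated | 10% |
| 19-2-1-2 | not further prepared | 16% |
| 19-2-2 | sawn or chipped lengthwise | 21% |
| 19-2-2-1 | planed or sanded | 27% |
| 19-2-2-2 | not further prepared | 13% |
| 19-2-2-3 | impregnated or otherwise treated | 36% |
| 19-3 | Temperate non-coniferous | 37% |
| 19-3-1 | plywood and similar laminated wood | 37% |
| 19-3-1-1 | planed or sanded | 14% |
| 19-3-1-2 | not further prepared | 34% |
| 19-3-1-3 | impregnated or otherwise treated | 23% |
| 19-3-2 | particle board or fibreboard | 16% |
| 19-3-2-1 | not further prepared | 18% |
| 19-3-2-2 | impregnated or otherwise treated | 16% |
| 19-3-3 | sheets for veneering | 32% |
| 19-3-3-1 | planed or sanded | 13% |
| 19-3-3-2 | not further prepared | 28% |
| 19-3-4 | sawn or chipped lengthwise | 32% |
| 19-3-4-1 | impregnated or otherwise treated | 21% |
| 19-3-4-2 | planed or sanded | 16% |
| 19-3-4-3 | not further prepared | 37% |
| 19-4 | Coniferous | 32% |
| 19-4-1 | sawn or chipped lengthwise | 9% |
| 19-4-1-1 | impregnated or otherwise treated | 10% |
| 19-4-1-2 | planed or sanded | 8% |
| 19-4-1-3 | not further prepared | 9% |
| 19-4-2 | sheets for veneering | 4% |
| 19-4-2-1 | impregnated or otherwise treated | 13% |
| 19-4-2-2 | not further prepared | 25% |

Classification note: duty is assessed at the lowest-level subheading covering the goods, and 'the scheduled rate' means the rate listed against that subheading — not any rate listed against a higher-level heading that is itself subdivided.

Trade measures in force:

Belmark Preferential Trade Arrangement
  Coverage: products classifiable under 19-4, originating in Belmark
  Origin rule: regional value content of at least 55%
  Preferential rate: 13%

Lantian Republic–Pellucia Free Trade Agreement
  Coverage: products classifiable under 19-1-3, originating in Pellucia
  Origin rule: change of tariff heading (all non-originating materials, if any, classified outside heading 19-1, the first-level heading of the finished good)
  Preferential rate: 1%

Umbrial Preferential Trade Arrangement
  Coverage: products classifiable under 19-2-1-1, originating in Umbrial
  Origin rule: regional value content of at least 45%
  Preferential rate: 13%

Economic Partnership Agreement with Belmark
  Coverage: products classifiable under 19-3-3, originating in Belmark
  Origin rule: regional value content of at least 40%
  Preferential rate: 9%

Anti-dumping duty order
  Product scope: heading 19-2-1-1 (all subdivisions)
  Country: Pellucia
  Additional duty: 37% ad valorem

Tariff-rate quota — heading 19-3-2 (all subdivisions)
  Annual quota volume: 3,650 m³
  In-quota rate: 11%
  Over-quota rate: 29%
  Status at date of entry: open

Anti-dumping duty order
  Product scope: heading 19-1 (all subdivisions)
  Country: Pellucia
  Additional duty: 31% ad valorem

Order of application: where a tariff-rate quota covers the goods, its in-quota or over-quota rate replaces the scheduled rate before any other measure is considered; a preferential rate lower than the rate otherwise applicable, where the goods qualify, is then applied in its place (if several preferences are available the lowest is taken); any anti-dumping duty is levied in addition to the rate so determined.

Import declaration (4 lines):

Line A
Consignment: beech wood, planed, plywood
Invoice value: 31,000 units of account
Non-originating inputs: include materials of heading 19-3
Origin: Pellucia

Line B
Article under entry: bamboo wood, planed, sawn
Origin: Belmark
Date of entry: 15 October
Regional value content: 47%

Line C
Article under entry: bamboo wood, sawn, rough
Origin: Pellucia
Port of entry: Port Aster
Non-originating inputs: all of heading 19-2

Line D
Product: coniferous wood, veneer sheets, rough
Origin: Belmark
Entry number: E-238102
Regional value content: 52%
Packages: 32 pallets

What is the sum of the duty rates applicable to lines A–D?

Line A: beech → 19-3; plywood → 19-3-1; planed → 19-3-1-1. Scheduled 14%. Pellucia agreement on 19-1-3: 19-3-1-1 not covered. → 14%.
Line B: bamboo → 19-1; sawn → 19-1-2; planed → 19-1-2-2. Scheduled 27%. Belmark agreement on 19-4: 19-1-2-2 not covered; Belmark agreement on 19-3-3: 19-1-2-2 not covered. → 27%.
Line C: bamboo → 19-1; sawn → 19-1-2; rough → 19-1-2-1. Scheduled 10%. Pellucia agreement on 19-1-3: 19-1-2-1 not covered; anti-dumping (Pellucia, 19-1): +31%; total 10% + 31% = 41%. → 41%.
Line D: coniferous → 19-4; veneer sheets → 19-4-2; rough → 19-4-2-2. Scheduled 25%. Belmark agreement on 19-4: RVC < 55%; Belmark agreement on 19-3-3: 19-4-2-2 not covered. → 25%.
Sum: 14% + 27% + 41% + 25% = 107%.

107%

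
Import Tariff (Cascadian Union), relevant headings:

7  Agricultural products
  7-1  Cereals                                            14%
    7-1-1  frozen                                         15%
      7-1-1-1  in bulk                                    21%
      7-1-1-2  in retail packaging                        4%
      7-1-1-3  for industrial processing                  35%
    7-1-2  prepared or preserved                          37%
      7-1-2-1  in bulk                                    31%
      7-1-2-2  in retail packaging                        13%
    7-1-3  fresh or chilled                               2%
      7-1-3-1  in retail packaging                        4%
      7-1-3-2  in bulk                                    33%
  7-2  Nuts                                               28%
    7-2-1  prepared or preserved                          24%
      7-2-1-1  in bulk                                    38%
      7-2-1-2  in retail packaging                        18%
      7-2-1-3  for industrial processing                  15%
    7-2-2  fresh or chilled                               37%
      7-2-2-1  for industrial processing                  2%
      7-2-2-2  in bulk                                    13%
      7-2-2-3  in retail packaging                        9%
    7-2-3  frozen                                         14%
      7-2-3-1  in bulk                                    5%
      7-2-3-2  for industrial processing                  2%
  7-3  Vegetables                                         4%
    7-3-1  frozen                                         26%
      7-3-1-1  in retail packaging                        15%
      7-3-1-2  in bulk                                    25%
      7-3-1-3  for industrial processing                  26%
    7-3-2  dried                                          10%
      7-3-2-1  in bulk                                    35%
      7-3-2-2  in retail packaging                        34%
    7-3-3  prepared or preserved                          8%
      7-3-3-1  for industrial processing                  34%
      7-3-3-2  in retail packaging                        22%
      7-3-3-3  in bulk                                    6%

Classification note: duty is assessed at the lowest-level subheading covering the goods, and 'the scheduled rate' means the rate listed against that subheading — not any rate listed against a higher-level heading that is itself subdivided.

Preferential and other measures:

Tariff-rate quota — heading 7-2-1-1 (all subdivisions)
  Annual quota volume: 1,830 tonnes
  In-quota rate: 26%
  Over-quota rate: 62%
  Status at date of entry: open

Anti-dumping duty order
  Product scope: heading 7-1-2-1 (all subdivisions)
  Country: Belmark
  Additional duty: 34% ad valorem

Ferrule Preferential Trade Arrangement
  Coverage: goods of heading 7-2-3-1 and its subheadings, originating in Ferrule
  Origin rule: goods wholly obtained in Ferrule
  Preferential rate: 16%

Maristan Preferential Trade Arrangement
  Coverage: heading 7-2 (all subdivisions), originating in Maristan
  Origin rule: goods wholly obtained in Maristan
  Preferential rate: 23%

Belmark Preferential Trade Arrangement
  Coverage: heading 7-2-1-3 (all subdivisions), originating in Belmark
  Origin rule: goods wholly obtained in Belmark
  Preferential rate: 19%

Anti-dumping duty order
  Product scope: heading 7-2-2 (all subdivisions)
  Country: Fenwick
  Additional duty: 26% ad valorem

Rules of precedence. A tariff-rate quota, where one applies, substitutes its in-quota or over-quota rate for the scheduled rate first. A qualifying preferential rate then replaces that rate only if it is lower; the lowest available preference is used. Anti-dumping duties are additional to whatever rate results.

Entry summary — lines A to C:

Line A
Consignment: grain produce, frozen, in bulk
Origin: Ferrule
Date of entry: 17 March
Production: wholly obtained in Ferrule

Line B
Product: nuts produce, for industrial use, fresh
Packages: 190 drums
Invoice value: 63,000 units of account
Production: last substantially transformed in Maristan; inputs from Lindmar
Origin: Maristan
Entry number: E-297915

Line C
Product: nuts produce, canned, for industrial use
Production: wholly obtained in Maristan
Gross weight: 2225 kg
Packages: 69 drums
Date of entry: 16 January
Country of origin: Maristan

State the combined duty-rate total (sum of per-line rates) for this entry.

Line A: grain → 7-1; frozen → 7-1-1; in bulk → 7-1-1-1. Scheduled 21%. Ferrule agreement on 7-2-3-1: 7-1-1-1 not covered. → 21%.
Line B: nuts → 7-2; fresh → 7-2-2; for industrial use → 7-2-2-1. Scheduled 2%. Maristan agreement on 7-2: not wholly obtained. → 2%.
Line C: nuts → 7-2; canned → 7-2-1; for industrial use → 7-2-1-3. Scheduled 15%. Maristan agreement on 7-2: wholly obtained → 23% available; preference 23% not lower than 15% → no reduction. → 15%.
Sum: 21% + 2% + 15% = 38%.

38%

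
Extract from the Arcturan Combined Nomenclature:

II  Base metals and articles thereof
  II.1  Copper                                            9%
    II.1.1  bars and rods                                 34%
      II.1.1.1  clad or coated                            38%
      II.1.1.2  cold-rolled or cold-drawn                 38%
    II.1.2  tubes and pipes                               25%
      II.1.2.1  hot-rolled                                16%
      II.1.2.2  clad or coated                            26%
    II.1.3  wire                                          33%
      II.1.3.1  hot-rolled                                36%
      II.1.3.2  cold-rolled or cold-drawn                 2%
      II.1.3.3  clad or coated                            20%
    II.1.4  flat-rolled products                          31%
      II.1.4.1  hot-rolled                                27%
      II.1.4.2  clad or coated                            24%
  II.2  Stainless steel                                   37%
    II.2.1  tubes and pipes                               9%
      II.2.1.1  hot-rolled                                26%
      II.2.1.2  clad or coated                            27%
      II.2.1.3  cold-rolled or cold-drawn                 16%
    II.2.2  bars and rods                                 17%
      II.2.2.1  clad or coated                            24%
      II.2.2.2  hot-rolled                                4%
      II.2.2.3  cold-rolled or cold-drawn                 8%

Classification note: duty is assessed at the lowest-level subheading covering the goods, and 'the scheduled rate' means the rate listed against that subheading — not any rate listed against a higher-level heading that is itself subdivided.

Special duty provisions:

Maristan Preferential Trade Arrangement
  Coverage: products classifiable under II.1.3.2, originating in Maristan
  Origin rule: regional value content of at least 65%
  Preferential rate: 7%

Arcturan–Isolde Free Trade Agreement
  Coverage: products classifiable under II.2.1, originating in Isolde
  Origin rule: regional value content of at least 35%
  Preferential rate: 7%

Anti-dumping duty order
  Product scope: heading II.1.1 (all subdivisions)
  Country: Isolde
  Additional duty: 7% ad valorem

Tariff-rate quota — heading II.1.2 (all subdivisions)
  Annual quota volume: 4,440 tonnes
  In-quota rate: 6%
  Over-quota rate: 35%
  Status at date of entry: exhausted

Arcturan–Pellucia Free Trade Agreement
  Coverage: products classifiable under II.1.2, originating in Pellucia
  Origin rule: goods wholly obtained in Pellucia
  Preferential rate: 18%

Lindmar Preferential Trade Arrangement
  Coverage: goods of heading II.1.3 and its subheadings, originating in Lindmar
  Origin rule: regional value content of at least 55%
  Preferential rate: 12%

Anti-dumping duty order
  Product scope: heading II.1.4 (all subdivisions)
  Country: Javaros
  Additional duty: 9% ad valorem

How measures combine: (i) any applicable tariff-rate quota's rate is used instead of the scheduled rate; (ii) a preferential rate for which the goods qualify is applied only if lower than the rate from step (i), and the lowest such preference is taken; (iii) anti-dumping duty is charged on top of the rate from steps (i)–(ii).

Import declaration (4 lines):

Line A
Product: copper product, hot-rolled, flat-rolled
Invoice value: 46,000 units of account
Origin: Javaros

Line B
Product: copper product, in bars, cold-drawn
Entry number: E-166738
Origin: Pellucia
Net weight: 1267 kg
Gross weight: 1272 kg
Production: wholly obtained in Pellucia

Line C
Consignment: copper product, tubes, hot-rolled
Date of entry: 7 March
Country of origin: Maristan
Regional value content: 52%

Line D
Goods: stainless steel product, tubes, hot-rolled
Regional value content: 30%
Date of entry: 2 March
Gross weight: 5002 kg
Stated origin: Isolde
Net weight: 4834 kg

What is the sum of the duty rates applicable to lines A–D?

Line A: copper → II.1; flat-rolled → II.1.4; hot-rolled → II.1.4.1. Scheduled 27%. anti-dumping (Javaros, II.1.4): +9%; total 27% + 9% = 36%. → 36%.
Line B: copper → II.1; in bars → II.1.1; cold-drawn → II.1.1.2. Scheduled 38%. Pellucia agreement on II.1.2: II.1.1.2 not covered. → 38%.
Line C: copper → II.1; tubes → II.1.2; hot-rolled → II.1.2.1. Scheduled 16%. quota on II.1.2 exhausted → over-quota 35%; Maristan agreement on II.1.3.2: II.1.2.1 not covered. → 35%.
Line D: stainless steel → II.2; tubes → II.2.1; hot-rolled → II.2.1.1. Scheduled 26%. Isolde agreement on II.2.1: RVC < 35%. → 26%.
Sum: 36% + 38% + 35% + 26% = 135%.

135%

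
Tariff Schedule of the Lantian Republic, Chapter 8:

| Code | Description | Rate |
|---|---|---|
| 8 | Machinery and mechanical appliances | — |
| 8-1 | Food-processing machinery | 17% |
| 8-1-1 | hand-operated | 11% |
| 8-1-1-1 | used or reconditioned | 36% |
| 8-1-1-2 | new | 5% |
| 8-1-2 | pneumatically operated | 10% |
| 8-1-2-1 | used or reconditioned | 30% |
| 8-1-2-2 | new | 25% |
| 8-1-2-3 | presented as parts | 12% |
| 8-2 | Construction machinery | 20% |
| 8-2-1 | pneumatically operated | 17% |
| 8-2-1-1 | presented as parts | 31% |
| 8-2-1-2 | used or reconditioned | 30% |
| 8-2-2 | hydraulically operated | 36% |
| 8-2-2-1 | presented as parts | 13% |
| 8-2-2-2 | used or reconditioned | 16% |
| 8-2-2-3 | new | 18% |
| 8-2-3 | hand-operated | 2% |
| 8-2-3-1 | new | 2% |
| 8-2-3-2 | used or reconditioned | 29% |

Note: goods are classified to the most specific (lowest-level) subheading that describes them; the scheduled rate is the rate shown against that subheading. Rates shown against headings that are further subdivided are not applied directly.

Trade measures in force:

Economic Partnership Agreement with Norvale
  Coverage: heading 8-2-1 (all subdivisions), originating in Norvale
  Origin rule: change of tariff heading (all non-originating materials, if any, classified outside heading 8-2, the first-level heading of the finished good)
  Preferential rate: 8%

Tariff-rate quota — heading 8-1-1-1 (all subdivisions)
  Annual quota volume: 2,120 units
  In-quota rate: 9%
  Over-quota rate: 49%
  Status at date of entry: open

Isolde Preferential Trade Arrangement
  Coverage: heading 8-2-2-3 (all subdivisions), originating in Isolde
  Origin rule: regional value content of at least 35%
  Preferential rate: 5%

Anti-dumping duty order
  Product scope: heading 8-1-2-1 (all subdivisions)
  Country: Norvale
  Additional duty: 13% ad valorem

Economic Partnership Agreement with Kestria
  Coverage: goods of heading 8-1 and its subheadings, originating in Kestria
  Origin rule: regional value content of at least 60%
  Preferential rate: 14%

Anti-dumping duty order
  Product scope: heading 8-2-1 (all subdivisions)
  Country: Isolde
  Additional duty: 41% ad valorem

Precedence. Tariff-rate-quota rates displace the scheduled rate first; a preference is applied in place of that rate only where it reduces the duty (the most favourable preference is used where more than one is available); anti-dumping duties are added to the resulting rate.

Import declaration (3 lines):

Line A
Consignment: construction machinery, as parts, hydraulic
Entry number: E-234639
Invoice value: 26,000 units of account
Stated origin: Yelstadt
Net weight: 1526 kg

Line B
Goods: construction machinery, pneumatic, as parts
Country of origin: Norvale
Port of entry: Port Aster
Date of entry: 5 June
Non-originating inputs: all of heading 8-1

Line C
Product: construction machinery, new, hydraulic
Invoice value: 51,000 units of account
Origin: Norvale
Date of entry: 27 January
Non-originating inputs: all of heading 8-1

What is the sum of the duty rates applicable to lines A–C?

39%

Line A: construction → 8-2; hydraulic → 8-2-2; as parts → 8-2-2-1. Scheduled 13%. No special measure applies. → 13%.
Line B: construction → 8-2; pneumatic → 8-2-1; as parts → 8-2-1-1. Scheduled 31%. Norvale agreement on 8-2-1: CTH met → 8% available; preferential 8%. → 8%.
Line C: construction → 8-2; hydraulic → 8-2-2; new → 8-2-2-3. Scheduled 18%. Norvale agreement on 8-2-1: 8-2-2-3 not covered. → 18%.
Sum: 13% + 8% + 18% = 39%.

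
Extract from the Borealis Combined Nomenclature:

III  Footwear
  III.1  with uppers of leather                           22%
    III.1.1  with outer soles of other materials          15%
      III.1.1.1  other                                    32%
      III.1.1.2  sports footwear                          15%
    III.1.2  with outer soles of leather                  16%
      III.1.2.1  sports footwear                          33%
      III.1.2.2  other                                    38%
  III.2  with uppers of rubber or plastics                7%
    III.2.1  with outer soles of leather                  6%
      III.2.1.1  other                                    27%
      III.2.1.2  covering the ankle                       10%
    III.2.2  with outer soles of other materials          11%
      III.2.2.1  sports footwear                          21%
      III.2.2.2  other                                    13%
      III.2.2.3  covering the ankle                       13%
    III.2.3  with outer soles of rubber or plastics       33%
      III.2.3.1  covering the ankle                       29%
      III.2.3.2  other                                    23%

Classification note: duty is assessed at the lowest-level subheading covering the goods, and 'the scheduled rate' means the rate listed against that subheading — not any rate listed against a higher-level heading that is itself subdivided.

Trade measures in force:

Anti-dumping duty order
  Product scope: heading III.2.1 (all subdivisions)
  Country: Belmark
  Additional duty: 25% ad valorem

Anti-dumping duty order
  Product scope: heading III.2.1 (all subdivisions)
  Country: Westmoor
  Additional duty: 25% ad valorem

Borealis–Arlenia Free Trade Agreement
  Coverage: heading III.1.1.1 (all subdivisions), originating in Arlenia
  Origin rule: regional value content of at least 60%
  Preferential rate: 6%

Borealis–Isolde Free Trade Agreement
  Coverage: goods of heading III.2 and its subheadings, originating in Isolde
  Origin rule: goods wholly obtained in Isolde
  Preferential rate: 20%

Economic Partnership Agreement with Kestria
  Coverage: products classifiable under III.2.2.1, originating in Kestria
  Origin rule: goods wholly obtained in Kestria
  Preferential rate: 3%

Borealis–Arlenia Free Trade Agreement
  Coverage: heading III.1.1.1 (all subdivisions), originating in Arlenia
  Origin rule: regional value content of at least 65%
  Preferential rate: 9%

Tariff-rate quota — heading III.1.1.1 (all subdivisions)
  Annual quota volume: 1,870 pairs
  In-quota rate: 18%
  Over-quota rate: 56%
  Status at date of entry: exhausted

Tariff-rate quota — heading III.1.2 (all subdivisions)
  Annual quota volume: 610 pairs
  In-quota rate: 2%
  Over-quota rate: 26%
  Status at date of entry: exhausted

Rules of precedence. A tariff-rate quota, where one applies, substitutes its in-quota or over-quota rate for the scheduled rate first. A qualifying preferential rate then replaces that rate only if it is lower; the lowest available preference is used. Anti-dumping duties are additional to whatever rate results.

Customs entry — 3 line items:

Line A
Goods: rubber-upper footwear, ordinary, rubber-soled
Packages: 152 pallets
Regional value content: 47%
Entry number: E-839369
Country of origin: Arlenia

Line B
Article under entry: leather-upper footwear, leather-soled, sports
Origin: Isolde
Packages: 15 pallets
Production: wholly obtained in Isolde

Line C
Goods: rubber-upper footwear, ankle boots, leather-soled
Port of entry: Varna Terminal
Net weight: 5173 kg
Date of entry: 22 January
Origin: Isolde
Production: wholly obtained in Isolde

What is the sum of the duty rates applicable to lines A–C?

59%

Line A: rubber-upper → III.2; rubber-soled → III.2.3; ordinary → III.2.3.2. Scheduled 23%. Arlenia agreement on III.1.1.1: III.2.3.2 not covered; Arlenia agreement on III.1.1.1: III.2.3.2 not covered. → 23%.
Line B: leather-upper → III.1; leather-soled → III.1.2; sports → III.1.2.1. Scheduled 33%. quota on III.1.2 exhausted → over-quota 26%; Isolde agreement on III.2: III.1.2.1 not covered. → 26%.
Line C: rubber-upper → III.2; leather-soled → III.2.1; ankle boots → III.2.1.2. Scheduled 10%. Isolde agreement on III.2: wholly obtained → 20% available; preference 20% not lower than 10% → no reduction. → 10%.
Sum: 23% + 26% + 10% = 59%.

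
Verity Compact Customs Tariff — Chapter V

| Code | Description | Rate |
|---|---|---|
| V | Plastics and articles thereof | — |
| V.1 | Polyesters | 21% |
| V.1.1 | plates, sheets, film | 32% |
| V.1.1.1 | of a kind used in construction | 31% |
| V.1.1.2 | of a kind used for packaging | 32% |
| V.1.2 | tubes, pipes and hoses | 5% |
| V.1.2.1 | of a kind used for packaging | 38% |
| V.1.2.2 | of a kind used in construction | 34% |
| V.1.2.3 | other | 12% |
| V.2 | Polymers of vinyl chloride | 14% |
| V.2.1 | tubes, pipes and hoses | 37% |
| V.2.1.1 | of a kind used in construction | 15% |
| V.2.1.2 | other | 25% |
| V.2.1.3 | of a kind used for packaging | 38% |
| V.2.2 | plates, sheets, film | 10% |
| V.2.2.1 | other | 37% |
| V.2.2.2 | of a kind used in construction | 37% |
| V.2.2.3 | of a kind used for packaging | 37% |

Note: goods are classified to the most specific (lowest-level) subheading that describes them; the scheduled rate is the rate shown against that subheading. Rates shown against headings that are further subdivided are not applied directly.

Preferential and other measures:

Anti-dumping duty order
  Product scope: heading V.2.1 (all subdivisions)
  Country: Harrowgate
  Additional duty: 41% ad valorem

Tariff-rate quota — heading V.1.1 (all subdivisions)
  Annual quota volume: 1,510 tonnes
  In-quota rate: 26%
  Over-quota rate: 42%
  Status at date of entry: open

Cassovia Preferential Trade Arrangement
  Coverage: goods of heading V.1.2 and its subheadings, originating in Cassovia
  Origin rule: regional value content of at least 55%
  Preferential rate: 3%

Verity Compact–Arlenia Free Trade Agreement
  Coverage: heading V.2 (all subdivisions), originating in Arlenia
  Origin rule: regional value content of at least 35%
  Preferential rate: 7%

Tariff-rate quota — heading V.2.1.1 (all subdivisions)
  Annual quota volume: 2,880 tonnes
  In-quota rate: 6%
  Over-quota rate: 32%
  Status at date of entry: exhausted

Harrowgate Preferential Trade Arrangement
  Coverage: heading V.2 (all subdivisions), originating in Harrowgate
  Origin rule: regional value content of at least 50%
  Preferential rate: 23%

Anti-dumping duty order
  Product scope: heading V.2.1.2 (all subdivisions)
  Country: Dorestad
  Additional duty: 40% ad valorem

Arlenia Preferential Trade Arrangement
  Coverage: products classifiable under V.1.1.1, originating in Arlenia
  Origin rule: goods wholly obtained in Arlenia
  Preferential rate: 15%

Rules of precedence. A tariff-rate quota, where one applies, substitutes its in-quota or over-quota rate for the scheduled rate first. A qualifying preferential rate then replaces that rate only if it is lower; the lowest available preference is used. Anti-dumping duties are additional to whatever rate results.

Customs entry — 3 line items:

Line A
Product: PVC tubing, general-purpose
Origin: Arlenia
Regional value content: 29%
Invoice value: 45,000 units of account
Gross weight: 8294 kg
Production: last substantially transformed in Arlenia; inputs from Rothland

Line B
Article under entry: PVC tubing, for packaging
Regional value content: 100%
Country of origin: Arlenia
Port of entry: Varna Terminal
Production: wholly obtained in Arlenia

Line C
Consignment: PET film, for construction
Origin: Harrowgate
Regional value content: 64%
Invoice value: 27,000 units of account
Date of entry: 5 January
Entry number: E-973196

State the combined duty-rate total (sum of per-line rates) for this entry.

58%

Line A: PVC → V.2; tubing → V.2.1; general-purpose → V.2.1.2. Scheduled 25%. Arlenia agreement on V.2: RVC < 35%; Arlenia agreement on V.1.1.1: V.2.1.2 not covered. → 25%.
Line B: PVC → V.2; tubing → V.2.1; for packaging → V.2.1.3. Scheduled 38%. Arlenia agreement on V.2: RVC ≥ 35% → 7% available; Arlenia agreement on V.1.1.1: V.2.1.3 not covered; preferential 7%. → 7%.
Line C: PET → V.1; film → V.1.1; for construction → V.1.1.1. Scheduled 31%. quota on V.1.1 open → in-quota 26%; Harrowgate agreement on V.2: V.1.1.1 not covered. → 26%.
Sum: 25% + 7% + 26% = 58%.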